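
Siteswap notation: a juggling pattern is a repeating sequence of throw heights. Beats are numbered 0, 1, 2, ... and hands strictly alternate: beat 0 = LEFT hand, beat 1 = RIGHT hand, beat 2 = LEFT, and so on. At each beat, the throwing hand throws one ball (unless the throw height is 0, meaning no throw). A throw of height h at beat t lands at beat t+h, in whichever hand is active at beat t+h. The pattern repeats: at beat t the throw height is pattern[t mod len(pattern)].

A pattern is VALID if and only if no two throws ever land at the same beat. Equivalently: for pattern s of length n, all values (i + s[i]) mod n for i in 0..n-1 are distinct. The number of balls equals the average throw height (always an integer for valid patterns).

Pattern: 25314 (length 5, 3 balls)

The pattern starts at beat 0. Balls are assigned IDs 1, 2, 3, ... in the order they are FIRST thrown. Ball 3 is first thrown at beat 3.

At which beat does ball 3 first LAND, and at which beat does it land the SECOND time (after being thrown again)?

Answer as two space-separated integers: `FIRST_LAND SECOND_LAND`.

Answer: 4 8

Derivation:
Beat 0 (L): throw ball1 h=2 -> lands@2:L; in-air after throw: [b1@2:L]
Beat 1 (R): throw ball2 h=5 -> lands@6:L; in-air after throw: [b1@2:L b2@6:L]
Beat 2 (L): throw ball1 h=3 -> lands@5:R; in-air after throw: [b1@5:R b2@6:L]
Beat 3 (R): throw ball3 h=1 -> lands@4:L; in-air after throw: [b3@4:L b1@5:R b2@6:L]
Beat 4 (L): throw ball3 h=4 -> lands@8:L; in-air after throw: [b1@5:R b2@6:L b3@8:L]
Beat 5 (R): throw ball1 h=2 -> lands@7:R; in-air after throw: [b2@6:L b1@7:R b3@8:L]
Beat 6 (L): throw ball2 h=5 -> lands@11:R; in-air after throw: [b1@7:R b3@8:L b2@11:R]
Beat 7 (R): throw ball1 h=3 -> lands@10:L; in-air after throw: [b3@8:L b1@10:L b2@11:R]
Beat 8 (L): throw ball3 h=1 -> lands@9:R; in-air after throw: [b3@9:R b1@10:L b2@11:R]
Ball 3: thrown@3 h=1 -> first land @4; rethrown@4 h=4 -> second land @8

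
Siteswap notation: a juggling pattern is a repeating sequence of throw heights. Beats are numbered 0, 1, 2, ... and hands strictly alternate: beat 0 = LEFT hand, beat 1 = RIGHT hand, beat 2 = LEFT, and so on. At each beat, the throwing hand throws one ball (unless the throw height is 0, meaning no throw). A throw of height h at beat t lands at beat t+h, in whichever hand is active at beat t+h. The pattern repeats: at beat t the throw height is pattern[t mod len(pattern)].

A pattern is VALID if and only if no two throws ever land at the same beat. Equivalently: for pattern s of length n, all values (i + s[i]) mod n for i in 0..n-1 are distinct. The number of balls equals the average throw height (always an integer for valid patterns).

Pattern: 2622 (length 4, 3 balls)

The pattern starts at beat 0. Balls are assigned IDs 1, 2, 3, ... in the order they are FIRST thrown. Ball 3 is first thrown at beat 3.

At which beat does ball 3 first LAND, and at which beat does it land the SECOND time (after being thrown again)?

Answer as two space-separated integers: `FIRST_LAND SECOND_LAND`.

Beat 0 (L): throw ball1 h=2 -> lands@2:L; in-air after throw: [b1@2:L]
Beat 1 (R): throw ball2 h=6 -> lands@7:R; in-air after throw: [b1@2:L b2@7:R]
Beat 2 (L): throw ball1 h=2 -> lands@4:L; in-air after throw: [b1@4:L b2@7:R]
Beat 3 (R): throw ball3 h=2 -> lands@5:R; in-air after throw: [b1@4:L b3@5:R b2@7:R]
Beat 4 (L): throw ball1 h=2 -> lands@6:L; in-air after throw: [b3@5:R b1@6:L b2@7:R]
Beat 5 (R): throw ball3 h=6 -> lands@11:R; in-air after throw: [b1@6:L b2@7:R b3@11:R]
Beat 6 (L): throw ball1 h=2 -> lands@8:L; in-air after throw: [b2@7:R b1@8:L b3@11:R]
Beat 7 (R): throw ball2 h=2 -> lands@9:R; in-air after throw: [b1@8:L b2@9:R b3@11:R]
Beat 8 (L): throw ball1 h=2 -> lands@10:L; in-air after throw: [b2@9:R b1@10:L b3@11:R]
Beat 9 (R): throw ball2 h=6 -> lands@15:R; in-air after throw: [b1@10:L b3@11:R b2@15:R]
Beat 10 (L): throw ball1 h=2 -> lands@12:L; in-air after throw: [b3@11:R b1@12:L b2@15:R]
Beat 11 (R): throw ball3 h=2 -> lands@13:R; in-air after throw: [b1@12:L b3@13:R b2@15:R]
Ball 3: thrown@3 h=2 -> first land @5; rethrown@5 h=6 -> second land @11

Answer: 5 11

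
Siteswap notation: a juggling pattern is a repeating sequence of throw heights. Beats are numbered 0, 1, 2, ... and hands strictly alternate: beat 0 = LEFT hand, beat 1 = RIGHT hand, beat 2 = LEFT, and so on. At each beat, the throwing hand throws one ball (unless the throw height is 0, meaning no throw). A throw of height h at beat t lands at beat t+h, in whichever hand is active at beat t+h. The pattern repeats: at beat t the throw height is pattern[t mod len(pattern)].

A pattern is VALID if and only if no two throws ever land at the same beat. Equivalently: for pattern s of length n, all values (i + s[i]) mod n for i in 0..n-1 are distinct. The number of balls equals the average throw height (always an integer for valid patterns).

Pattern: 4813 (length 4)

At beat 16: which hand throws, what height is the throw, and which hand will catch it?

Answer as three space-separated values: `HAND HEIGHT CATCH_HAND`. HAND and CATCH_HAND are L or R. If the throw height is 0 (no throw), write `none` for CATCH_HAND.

Beat 16: 16 mod 2 = 0, so hand = L
Throw height = pattern[16 mod 4] = pattern[0] = 4
Lands at beat 16+4=20, 20 mod 2 = 0, so catch hand = L

Answer: L 4 L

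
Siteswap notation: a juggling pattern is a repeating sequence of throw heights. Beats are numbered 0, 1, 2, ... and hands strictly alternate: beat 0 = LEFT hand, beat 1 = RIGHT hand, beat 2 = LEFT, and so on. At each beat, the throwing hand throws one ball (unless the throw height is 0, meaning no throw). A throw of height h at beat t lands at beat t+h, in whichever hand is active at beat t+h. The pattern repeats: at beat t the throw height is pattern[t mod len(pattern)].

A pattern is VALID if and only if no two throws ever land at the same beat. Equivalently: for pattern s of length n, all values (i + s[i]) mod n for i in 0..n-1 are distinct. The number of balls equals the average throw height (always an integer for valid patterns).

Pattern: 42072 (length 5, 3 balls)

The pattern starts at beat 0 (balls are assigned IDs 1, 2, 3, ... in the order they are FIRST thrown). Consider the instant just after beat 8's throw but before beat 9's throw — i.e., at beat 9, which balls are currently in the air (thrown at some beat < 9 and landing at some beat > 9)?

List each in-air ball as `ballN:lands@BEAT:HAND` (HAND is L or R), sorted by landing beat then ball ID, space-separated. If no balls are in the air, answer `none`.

Answer: ball2:lands@10:L ball1:lands@15:R

Derivation:
Beat 0 (L): throw ball1 h=4 -> lands@4:L; in-air after throw: [b1@4:L]
Beat 1 (R): throw ball2 h=2 -> lands@3:R; in-air after throw: [b2@3:R b1@4:L]
Beat 3 (R): throw ball2 h=7 -> lands@10:L; in-air after throw: [b1@4:L b2@10:L]
Beat 4 (L): throw ball1 h=2 -> lands@6:L; in-air after throw: [b1@6:L b2@10:L]
Beat 5 (R): throw ball3 h=4 -> lands@9:R; in-air after throw: [b1@6:L b3@9:R b2@10:L]
Beat 6 (L): throw ball1 h=2 -> lands@8:L; in-air after throw: [b1@8:L b3@9:R b2@10:L]
Beat 8 (L): throw ball1 h=7 -> lands@15:R; in-air after throw: [b3@9:R b2@10:L b1@15:R]
Beat 9 (R): throw ball3 h=2 -> lands@11:R; in-air after throw: [b2@10:L b3@11:R b1@15:R]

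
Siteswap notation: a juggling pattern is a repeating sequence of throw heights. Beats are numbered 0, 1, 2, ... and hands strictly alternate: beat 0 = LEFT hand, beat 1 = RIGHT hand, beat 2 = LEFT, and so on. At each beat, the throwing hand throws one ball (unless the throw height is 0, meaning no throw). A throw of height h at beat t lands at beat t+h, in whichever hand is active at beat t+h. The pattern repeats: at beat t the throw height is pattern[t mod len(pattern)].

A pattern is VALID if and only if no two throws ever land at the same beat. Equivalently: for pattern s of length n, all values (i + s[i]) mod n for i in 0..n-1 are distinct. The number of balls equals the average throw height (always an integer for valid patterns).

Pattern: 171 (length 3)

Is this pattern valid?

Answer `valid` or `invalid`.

i=0: (i + s[i]) mod n = (0 + 1) mod 3 = 1
i=1: (i + s[i]) mod n = (1 + 7) mod 3 = 2
i=2: (i + s[i]) mod n = (2 + 1) mod 3 = 0
Residues: [1, 2, 0], distinct: True

Answer: valid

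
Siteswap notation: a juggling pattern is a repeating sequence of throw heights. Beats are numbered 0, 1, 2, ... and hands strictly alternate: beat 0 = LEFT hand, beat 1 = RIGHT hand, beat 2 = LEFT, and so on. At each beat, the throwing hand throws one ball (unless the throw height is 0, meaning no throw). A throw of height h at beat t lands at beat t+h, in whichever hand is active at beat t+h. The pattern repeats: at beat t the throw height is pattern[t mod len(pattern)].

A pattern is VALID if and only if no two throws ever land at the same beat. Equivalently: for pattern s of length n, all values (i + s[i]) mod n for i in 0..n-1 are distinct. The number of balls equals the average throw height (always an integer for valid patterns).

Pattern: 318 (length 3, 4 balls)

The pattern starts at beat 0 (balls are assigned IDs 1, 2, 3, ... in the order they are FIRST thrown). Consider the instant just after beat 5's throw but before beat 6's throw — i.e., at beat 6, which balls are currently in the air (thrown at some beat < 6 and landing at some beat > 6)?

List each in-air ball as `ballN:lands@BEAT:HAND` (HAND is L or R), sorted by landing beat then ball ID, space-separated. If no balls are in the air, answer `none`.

Beat 0 (L): throw ball1 h=3 -> lands@3:R; in-air after throw: [b1@3:R]
Beat 1 (R): throw ball2 h=1 -> lands@2:L; in-air after throw: [b2@2:L b1@3:R]
Beat 2 (L): throw ball2 h=8 -> lands@10:L; in-air after throw: [b1@3:R b2@10:L]
Beat 3 (R): throw ball1 h=3 -> lands@6:L; in-air after throw: [b1@6:L b2@10:L]
Beat 4 (L): throw ball3 h=1 -> lands@5:R; in-air after throw: [b3@5:R b1@6:L b2@10:L]
Beat 5 (R): throw ball3 h=8 -> lands@13:R; in-air after throw: [b1@6:L b2@10:L b3@13:R]
Beat 6 (L): throw ball1 h=3 -> lands@9:R; in-air after throw: [b1@9:R b2@10:L b3@13:R]

Answer: ball2:lands@10:L ball3:lands@13:R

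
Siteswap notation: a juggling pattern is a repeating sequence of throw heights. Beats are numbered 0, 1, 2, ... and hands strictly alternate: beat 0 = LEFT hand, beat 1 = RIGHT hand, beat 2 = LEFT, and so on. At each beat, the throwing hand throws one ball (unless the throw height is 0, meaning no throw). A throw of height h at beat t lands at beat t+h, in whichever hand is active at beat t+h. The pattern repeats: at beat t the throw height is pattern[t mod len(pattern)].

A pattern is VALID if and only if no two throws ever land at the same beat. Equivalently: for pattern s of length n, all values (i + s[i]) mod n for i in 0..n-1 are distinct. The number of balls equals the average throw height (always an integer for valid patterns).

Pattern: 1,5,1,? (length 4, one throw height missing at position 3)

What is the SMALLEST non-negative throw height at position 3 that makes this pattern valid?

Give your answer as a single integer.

i=0: (0 + 1) mod 4 = 1
i=1: (1 + 5) mod 4 = 2
i=2: (2 + 1) mod 4 = 3
i=3: s[i]=? (unknown)
Known residues: [1, 2, 3]; need a permutation of 0..3, so missing residue r = 0
Need (3 + s) mod 4 = 0; smallest s = (0 - 3) mod 4 = 1

Answer: 1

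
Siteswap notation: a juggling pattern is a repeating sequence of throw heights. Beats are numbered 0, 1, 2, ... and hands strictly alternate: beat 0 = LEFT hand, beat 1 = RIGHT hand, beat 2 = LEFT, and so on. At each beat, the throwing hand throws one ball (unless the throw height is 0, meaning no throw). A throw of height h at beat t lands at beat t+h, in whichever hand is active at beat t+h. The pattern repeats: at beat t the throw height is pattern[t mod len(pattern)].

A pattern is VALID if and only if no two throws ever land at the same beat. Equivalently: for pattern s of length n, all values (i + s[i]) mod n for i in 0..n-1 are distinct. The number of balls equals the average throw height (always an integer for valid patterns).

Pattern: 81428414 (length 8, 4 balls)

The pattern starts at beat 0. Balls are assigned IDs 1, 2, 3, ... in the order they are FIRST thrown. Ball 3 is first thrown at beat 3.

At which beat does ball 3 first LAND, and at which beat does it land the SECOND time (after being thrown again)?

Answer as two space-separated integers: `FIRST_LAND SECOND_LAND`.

Beat 0 (L): throw ball1 h=8 -> lands@8:L; in-air after throw: [b1@8:L]
Beat 1 (R): throw ball2 h=1 -> lands@2:L; in-air after throw: [b2@2:L b1@8:L]
Beat 2 (L): throw ball2 h=4 -> lands@6:L; in-air after throw: [b2@6:L b1@8:L]
Beat 3 (R): throw ball3 h=2 -> lands@5:R; in-air after throw: [b3@5:R b2@6:L b1@8:L]
Beat 4 (L): throw ball4 h=8 -> lands@12:L; in-air after throw: [b3@5:R b2@6:L b1@8:L b4@12:L]
Beat 5 (R): throw ball3 h=4 -> lands@9:R; in-air after throw: [b2@6:L b1@8:L b3@9:R b4@12:L]
Beat 6 (L): throw ball2 h=1 -> lands@7:R; in-air after throw: [b2@7:R b1@8:L b3@9:R b4@12:L]
Beat 7 (R): throw ball2 h=4 -> lands@11:R; in-air after throw: [b1@8:L b3@9:R b2@11:R b4@12:L]
Beat 8 (L): throw ball1 h=8 -> lands@16:L; in-air after throw: [b3@9:R b2@11:R b4@12:L b1@16:L]
Beat 9 (R): throw ball3 h=1 -> lands@10:L; in-air after throw: [b3@10:L b2@11:R b4@12:L b1@16:L]
Ball 3: thrown@3 h=2 -> first land @5; rethrown@5 h=4 -> second land @9

Answer: 5 9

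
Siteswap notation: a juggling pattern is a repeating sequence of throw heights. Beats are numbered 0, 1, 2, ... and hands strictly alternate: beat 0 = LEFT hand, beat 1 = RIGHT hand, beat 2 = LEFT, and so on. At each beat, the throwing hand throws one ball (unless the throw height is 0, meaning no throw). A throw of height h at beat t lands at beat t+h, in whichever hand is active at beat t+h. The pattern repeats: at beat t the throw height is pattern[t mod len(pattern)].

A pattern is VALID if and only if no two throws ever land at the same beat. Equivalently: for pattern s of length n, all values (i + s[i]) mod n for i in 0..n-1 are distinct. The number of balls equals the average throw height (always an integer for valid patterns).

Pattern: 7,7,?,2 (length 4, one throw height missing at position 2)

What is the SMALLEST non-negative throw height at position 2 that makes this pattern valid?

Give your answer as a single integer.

i=0: (0 + 7) mod 4 = 3
i=1: (1 + 7) mod 4 = 0
i=2: s[i]=? (unknown)
i=3: (3 + 2) mod 4 = 1
Known residues: [0, 1, 3]; need a permutation of 0..3, so missing residue r = 2
Need (2 + s) mod 4 = 2; smallest s = (2 - 2) mod 4 = 0

Answer: 0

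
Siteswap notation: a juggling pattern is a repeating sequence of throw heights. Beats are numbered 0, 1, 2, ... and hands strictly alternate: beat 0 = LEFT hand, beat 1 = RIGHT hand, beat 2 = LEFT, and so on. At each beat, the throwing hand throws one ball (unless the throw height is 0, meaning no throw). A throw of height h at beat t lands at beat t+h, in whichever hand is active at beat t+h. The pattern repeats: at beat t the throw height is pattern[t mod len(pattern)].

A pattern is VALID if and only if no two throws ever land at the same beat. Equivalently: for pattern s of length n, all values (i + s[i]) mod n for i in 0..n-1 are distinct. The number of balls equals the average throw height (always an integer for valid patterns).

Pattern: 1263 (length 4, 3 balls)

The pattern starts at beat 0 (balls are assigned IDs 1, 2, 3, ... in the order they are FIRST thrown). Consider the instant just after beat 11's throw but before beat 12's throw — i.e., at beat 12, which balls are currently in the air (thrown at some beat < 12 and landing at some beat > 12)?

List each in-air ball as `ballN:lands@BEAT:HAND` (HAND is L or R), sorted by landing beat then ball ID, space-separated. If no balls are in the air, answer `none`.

Answer: ball2:lands@14:L ball3:lands@16:L

Derivation:
Beat 0 (L): throw ball1 h=1 -> lands@1:R; in-air after throw: [b1@1:R]
Beat 1 (R): throw ball1 h=2 -> lands@3:R; in-air after throw: [b1@3:R]
Beat 2 (L): throw ball2 h=6 -> lands@8:L; in-air after throw: [b1@3:R b2@8:L]
Beat 3 (R): throw ball1 h=3 -> lands@6:L; in-air after throw: [b1@6:L b2@8:L]
Beat 4 (L): throw ball3 h=1 -> lands@5:R; in-air after throw: [b3@5:R b1@6:L b2@8:L]
Beat 5 (R): throw ball3 h=2 -> lands@7:R; in-air after throw: [b1@6:L b3@7:R b2@8:L]
Beat 6 (L): throw ball1 h=6 -> lands@12:L; in-air after throw: [b3@7:R b2@8:L b1@12:L]
Beat 7 (R): throw ball3 h=3 -> lands@10:L; in-air after throw: [b2@8:L b3@10:L b1@12:L]
Beat 8 (L): throw ball2 h=1 -> lands@9:R; in-air after throw: [b2@9:R b3@10:L b1@12:L]
Beat 9 (R): throw ball2 h=2 -> lands@11:R; in-air after throw: [b3@10:L b2@11:R b1@12:L]
Beat 10 (L): throw ball3 h=6 -> lands@16:L; in-air after throw: [b2@11:R b1@12:L b3@16:L]
Beat 11 (R): throw ball2 h=3 -> lands@14:L; in-air after throw: [b1@12:L b2@14:L b3@16:L]
Beat 12 (L): throw ball1 h=1 -> lands@13:R; in-air after throw: [b1@13:R b2@14:L b3@16:L]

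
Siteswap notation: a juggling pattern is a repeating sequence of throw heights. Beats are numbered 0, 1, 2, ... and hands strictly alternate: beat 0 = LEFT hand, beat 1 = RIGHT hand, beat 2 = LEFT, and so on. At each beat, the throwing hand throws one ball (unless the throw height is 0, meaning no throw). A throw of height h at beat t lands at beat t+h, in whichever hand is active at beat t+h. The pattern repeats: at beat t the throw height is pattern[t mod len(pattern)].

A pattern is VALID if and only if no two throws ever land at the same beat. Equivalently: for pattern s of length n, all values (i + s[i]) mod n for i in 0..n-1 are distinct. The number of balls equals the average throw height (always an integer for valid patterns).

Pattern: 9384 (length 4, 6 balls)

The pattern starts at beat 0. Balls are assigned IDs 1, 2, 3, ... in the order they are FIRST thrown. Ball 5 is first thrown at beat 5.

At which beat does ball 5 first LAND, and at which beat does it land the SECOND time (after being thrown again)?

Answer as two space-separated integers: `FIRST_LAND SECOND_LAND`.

Answer: 8 17

Derivation:
Beat 0 (L): throw ball1 h=9 -> lands@9:R; in-air after throw: [b1@9:R]
Beat 1 (R): throw ball2 h=3 -> lands@4:L; in-air after throw: [b2@4:L b1@9:R]
Beat 2 (L): throw ball3 h=8 -> lands@10:L; in-air after throw: [b2@4:L b1@9:R b3@10:L]
Beat 3 (R): throw ball4 h=4 -> lands@7:R; in-air after throw: [b2@4:L b4@7:R b1@9:R b3@10:L]
Beat 4 (L): throw ball2 h=9 -> lands@13:R; in-air after throw: [b4@7:R b1@9:R b3@10:L b2@13:R]
Beat 5 (R): throw ball5 h=3 -> lands@8:L; in-air after throw: [b4@7:R b5@8:L b1@9:R b3@10:L b2@13:R]
Beat 6 (L): throw ball6 h=8 -> lands@14:L; in-air after throw: [b4@7:R b5@8:L b1@9:R b3@10:L b2@13:R b6@14:L]
Beat 7 (R): throw ball4 h=4 -> lands@11:R; in-air after throw: [b5@8:L b1@9:R b3@10:L b4@11:R b2@13:R b6@14:L]
Beat 8 (L): throw ball5 h=9 -> lands@17:R; in-air after throw: [b1@9:R b3@10:L b4@11:R b2@13:R b6@14:L b5@17:R]
Beat 9 (R): throw ball1 h=3 -> lands@12:L; in-air after throw: [b3@10:L b4@11:R b1@12:L b2@13:R b6@14:L b5@17:R]
Beat 10 (L): throw ball3 h=8 -> lands@18:L; in-air after throw: [b4@11:R b1@12:L b2@13:R b6@14:L b5@17:R b3@18:L]
Beat 11 (R): throw ball4 h=4 -> lands@15:R; in-air after throw: [b1@12:L b2@13:R b6@14:L b4@15:R b5@17:R b3@18:L]
Beat 12 (L): throw ball1 h=9 -> lands@21:R; in-air after throw: [b2@13:R b6@14:L b4@15:R b5@17:R b3@18:L b1@21:R]
Ball 5: thrown@5 h=3 -> first land @8; rethrown@8 h=9 -> second land @17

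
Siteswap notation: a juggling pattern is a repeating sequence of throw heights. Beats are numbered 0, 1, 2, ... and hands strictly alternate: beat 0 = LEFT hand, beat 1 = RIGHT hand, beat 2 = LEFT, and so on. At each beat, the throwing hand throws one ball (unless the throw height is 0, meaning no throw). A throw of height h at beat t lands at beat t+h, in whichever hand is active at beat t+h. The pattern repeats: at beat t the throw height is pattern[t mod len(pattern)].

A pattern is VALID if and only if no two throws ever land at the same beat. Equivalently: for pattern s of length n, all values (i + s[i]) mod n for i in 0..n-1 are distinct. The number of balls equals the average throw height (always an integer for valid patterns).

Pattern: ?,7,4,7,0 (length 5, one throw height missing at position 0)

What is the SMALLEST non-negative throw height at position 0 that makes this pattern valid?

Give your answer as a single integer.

i=0: s[i]=? (unknown)
i=1: (1 + 7) mod 5 = 3
i=2: (2 + 4) mod 5 = 1
i=3: (3 + 7) mod 5 = 0
i=4: (4 + 0) mod 5 = 4
Known residues: [0, 1, 3, 4]; need a permutation of 0..4, so missing residue r = 2
Need (0 + s) mod 5 = 2; smallest s = (2 - 0) mod 5 = 2

Answer: 2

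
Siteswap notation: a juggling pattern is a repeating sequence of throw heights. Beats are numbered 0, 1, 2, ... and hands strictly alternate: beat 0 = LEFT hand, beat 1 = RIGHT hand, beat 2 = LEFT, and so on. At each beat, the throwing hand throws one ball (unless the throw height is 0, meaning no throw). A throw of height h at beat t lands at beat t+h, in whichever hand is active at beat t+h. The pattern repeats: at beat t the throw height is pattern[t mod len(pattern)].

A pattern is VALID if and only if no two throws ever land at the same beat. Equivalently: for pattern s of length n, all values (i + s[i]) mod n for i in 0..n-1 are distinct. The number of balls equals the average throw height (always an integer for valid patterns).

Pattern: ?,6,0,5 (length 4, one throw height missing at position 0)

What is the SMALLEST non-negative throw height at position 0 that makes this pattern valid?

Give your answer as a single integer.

i=0: s[i]=? (unknown)
i=1: (1 + 6) mod 4 = 3
i=2: (2 + 0) mod 4 = 2
i=3: (3 + 5) mod 4 = 0
Known residues: [0, 2, 3]; need a permutation of 0..3, so missing residue r = 1
Need (0 + s) mod 4 = 1; smallest s = (1 - 0) mod 4 = 1

Answer: 1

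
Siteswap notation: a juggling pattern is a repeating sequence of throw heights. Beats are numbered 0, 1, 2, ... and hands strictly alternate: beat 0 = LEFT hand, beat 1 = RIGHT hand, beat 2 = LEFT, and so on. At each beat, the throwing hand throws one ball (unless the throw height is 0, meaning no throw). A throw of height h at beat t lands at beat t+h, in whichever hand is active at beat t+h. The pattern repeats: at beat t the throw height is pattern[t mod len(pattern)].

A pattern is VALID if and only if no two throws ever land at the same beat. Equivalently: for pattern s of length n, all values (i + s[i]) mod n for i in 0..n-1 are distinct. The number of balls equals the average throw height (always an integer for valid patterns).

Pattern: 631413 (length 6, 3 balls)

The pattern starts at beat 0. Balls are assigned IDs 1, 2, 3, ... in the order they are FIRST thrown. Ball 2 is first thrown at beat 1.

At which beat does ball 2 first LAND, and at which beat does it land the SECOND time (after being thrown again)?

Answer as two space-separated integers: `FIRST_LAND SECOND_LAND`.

Beat 0 (L): throw ball1 h=6 -> lands@6:L; in-air after throw: [b1@6:L]
Beat 1 (R): throw ball2 h=3 -> lands@4:L; in-air after throw: [b2@4:L b1@6:L]
Beat 2 (L): throw ball3 h=1 -> lands@3:R; in-air after throw: [b3@3:R b2@4:L b1@6:L]
Beat 3 (R): throw ball3 h=4 -> lands@7:R; in-air after throw: [b2@4:L b1@6:L b3@7:R]
Beat 4 (L): throw ball2 h=1 -> lands@5:R; in-air after throw: [b2@5:R b1@6:L b3@7:R]
Beat 5 (R): throw ball2 h=3 -> lands@8:L; in-air after throw: [b1@6:L b3@7:R b2@8:L]
Ball 2: thrown@1 h=3 -> first land @4; rethrown@4 h=1 -> second land @5

Answer: 4 5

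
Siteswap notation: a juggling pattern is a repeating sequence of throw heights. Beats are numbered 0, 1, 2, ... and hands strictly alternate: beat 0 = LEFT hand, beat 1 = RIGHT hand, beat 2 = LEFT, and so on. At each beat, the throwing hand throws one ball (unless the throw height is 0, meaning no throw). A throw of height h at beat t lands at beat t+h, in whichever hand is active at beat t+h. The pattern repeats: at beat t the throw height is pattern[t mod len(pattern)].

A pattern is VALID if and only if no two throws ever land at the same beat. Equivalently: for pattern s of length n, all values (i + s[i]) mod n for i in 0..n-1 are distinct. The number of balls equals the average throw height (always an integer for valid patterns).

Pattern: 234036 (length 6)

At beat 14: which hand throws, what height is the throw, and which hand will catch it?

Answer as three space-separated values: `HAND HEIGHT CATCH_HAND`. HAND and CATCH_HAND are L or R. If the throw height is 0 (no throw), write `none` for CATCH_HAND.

Beat 14: 14 mod 2 = 0, so hand = L
Throw height = pattern[14 mod 6] = pattern[2] = 4
Lands at beat 14+4=18, 18 mod 2 = 0, so catch hand = L

Answer: L 4 L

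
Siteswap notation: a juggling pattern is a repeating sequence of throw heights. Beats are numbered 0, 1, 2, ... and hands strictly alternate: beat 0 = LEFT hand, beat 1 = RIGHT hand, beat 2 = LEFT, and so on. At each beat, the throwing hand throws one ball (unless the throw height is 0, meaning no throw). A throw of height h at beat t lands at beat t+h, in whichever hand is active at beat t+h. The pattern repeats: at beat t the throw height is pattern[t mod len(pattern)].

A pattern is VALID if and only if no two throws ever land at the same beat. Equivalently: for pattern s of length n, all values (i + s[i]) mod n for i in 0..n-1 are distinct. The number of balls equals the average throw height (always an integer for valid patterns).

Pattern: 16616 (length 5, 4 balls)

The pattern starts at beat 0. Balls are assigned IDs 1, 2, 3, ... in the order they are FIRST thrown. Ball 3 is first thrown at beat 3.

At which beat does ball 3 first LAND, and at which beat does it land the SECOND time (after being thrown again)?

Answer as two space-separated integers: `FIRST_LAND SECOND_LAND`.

Beat 0 (L): throw ball1 h=1 -> lands@1:R; in-air after throw: [b1@1:R]
Beat 1 (R): throw ball1 h=6 -> lands@7:R; in-air after throw: [b1@7:R]
Beat 2 (L): throw ball2 h=6 -> lands@8:L; in-air after throw: [b1@7:R b2@8:L]
Beat 3 (R): throw ball3 h=1 -> lands@4:L; in-air after throw: [b3@4:L b1@7:R b2@8:L]
Beat 4 (L): throw ball3 h=6 -> lands@10:L; in-air after throw: [b1@7:R b2@8:L b3@10:L]
Beat 5 (R): throw ball4 h=1 -> lands@6:L; in-air after throw: [b4@6:L b1@7:R b2@8:L b3@10:L]
Beat 6 (L): throw ball4 h=6 -> lands@12:L; in-air after throw: [b1@7:R b2@8:L b3@10:L b4@12:L]
Beat 7 (R): throw ball1 h=6 -> lands@13:R; in-air after throw: [b2@8:L b3@10:L b4@12:L b1@13:R]
Beat 8 (L): throw ball2 h=1 -> lands@9:R; in-air after throw: [b2@9:R b3@10:L b4@12:L b1@13:R]
Beat 9 (R): throw ball2 h=6 -> lands@15:R; in-air after throw: [b3@10:L b4@12:L b1@13:R b2@15:R]
Beat 10 (L): throw ball3 h=1 -> lands@11:R; in-air after throw: [b3@11:R b4@12:L b1@13:R b2@15:R]
Ball 3: thrown@3 h=1 -> first land @4; rethrown@4 h=6 -> second land @10

Answer: 4 10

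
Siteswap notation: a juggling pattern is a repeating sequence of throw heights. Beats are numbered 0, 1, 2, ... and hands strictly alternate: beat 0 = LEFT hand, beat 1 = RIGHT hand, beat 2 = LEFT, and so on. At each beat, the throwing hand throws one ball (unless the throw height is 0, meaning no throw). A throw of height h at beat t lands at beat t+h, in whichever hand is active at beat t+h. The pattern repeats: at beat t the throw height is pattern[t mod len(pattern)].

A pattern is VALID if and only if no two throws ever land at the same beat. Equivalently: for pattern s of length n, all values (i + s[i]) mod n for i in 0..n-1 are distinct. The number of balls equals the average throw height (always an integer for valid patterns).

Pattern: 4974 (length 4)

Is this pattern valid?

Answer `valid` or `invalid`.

i=0: (i + s[i]) mod n = (0 + 4) mod 4 = 0
i=1: (i + s[i]) mod n = (1 + 9) mod 4 = 2
i=2: (i + s[i]) mod n = (2 + 7) mod 4 = 1
i=3: (i + s[i]) mod n = (3 + 4) mod 4 = 3
Residues: [0, 2, 1, 3], distinct: True

Answer: valid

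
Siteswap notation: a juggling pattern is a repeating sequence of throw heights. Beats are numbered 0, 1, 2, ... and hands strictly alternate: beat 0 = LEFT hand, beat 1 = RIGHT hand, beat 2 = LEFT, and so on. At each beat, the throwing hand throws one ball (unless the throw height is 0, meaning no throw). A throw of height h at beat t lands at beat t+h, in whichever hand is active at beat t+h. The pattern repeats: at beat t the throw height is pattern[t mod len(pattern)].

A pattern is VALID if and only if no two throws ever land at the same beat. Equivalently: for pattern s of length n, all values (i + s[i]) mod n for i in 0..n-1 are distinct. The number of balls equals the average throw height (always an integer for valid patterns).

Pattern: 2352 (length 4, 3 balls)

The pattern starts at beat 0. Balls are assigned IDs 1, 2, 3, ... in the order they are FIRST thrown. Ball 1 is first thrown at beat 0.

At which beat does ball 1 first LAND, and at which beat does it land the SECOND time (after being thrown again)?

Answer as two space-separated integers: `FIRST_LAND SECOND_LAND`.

Beat 0 (L): throw ball1 h=2 -> lands@2:L; in-air after throw: [b1@2:L]
Beat 1 (R): throw ball2 h=3 -> lands@4:L; in-air after throw: [b1@2:L b2@4:L]
Beat 2 (L): throw ball1 h=5 -> lands@7:R; in-air after throw: [b2@4:L b1@7:R]
Beat 3 (R): throw ball3 h=2 -> lands@5:R; in-air after throw: [b2@4:L b3@5:R b1@7:R]
Beat 4 (L): throw ball2 h=2 -> lands@6:L; in-air after throw: [b3@5:R b2@6:L b1@7:R]
Beat 5 (R): throw ball3 h=3 -> lands@8:L; in-air after throw: [b2@6:L b1@7:R b3@8:L]
Beat 6 (L): throw ball2 h=5 -> lands@11:R; in-air after throw: [b1@7:R b3@8:L b2@11:R]
Beat 7 (R): throw ball1 h=2 -> lands@9:R; in-air after throw: [b3@8:L b1@9:R b2@11:R]
Ball 1: thrown@0 h=2 -> first land @2; rethrown@2 h=5 -> second land @7

Answer: 2 7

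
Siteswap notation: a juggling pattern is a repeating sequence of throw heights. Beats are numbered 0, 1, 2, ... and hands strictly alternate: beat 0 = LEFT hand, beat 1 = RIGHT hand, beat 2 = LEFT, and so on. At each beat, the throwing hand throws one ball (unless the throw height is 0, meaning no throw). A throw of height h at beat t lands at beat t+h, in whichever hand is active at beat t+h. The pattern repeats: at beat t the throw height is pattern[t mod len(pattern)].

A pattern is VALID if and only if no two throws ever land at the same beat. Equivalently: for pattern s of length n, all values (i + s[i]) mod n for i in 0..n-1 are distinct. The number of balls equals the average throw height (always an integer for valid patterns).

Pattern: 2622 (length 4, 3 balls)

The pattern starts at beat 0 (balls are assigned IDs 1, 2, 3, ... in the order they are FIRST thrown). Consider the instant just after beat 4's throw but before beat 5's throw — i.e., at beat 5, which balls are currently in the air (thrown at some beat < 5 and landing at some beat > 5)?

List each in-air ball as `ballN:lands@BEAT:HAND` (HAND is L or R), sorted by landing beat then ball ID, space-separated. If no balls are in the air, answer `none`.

Answer: ball1:lands@6:L ball2:lands@7:R

Derivation:
Beat 0 (L): throw ball1 h=2 -> lands@2:L; in-air after throw: [b1@2:L]
Beat 1 (R): throw ball2 h=6 -> lands@7:R; in-air after throw: [b1@2:L b2@7:R]
Beat 2 (L): throw ball1 h=2 -> lands@4:L; in-air after throw: [b1@4:L b2@7:R]
Beat 3 (R): throw ball3 h=2 -> lands@5:R; in-air after throw: [b1@4:L b3@5:R b2@7:R]
Beat 4 (L): throw ball1 h=2 -> lands@6:L; in-air after throw: [b3@5:R b1@6:L b2@7:R]
Beat 5 (R): throw ball3 h=6 -> lands@11:R; in-air after throw: [b1@6:L b2@7:R b3@11:R]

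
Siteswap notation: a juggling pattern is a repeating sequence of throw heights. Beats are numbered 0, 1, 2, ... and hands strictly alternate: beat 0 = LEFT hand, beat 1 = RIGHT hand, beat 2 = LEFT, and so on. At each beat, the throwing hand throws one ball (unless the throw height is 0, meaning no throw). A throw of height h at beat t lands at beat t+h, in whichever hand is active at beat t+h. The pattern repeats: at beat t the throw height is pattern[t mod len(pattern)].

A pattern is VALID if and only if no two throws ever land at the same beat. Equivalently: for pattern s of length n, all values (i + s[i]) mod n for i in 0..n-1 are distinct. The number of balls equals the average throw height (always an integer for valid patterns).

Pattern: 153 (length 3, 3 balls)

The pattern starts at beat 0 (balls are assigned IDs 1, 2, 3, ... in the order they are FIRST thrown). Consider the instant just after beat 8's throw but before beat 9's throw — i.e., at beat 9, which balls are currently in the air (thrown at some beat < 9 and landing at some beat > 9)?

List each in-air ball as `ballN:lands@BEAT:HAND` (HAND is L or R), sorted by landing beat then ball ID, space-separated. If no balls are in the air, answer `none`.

Answer: ball2:lands@11:R ball1:lands@12:L

Derivation:
Beat 0 (L): throw ball1 h=1 -> lands@1:R; in-air after throw: [b1@1:R]
Beat 1 (R): throw ball1 h=5 -> lands@6:L; in-air after throw: [b1@6:L]
Beat 2 (L): throw ball2 h=3 -> lands@5:R; in-air after throw: [b2@5:R b1@6:L]
Beat 3 (R): throw ball3 h=1 -> lands@4:L; in-air after throw: [b3@4:L b2@5:R b1@6:L]
Beat 4 (L): throw ball3 h=5 -> lands@9:R; in-air after throw: [b2@5:R b1@6:L b3@9:R]
Beat 5 (R): throw ball2 h=3 -> lands@8:L; in-air after throw: [b1@6:L b2@8:L b3@9:R]
Beat 6 (L): throw ball1 h=1 -> lands@7:R; in-air after throw: [b1@7:R b2@8:L b3@9:R]
Beat 7 (R): throw ball1 h=5 -> lands@12:L; in-air after throw: [b2@8:L b3@9:R b1@12:L]
Beat 8 (L): throw ball2 h=3 -> lands@11:R; in-air after throw: [b3@9:R b2@11:R b1@12:L]
Beat 9 (R): throw ball3 h=1 -> lands@10:L; in-air after throw: [b3@10:L b2@11:R b1@12:L]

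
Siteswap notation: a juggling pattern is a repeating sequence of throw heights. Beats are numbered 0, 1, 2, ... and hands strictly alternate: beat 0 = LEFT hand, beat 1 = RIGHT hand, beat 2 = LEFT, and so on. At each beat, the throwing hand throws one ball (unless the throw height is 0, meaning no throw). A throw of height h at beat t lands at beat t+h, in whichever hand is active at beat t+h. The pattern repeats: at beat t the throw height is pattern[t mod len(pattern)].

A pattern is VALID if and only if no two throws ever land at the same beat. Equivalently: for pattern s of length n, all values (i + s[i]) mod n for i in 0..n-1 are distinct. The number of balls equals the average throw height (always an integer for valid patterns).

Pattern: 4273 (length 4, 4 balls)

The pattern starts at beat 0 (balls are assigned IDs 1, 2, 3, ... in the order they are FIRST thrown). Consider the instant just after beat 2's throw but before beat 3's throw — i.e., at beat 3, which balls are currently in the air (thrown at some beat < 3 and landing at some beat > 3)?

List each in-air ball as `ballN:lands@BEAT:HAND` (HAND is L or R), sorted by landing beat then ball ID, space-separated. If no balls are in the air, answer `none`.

Beat 0 (L): throw ball1 h=4 -> lands@4:L; in-air after throw: [b1@4:L]
Beat 1 (R): throw ball2 h=2 -> lands@3:R; in-air after throw: [b2@3:R b1@4:L]
Beat 2 (L): throw ball3 h=7 -> lands@9:R; in-air after throw: [b2@3:R b1@4:L b3@9:R]
Beat 3 (R): throw ball2 h=3 -> lands@6:L; in-air after throw: [b1@4:L b2@6:L b3@9:R]

Answer: ball1:lands@4:L ball3:lands@9:R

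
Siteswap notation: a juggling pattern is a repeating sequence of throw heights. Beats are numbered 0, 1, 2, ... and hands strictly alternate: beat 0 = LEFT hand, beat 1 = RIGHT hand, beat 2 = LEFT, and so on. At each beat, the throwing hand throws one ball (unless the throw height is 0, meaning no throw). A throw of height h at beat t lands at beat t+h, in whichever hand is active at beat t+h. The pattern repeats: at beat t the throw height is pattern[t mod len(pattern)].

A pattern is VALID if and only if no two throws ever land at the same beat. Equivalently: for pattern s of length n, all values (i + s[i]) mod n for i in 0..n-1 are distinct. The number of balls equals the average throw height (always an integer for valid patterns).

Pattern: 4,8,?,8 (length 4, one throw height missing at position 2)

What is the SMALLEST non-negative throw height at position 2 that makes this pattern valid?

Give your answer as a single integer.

Answer: 0

Derivation:
i=0: (0 + 4) mod 4 = 0
i=1: (1 + 8) mod 4 = 1
i=2: s[i]=? (unknown)
i=3: (3 + 8) mod 4 = 3
Known residues: [0, 1, 3]; need a permutation of 0..3, so missing residue r = 2
Need (2 + s) mod 4 = 2; smallest s = (2 - 2) mod 4 = 0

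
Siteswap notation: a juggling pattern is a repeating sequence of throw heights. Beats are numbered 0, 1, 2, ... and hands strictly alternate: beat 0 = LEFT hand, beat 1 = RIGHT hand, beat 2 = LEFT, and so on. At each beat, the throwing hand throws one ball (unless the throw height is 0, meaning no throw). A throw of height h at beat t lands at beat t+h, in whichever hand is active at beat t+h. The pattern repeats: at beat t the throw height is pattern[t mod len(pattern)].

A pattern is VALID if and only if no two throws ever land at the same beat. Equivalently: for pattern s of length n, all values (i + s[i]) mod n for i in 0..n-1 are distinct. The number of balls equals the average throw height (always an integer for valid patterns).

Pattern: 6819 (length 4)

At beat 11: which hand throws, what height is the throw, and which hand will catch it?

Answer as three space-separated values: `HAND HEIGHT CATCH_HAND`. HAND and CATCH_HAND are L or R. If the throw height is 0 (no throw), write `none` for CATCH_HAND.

Beat 11: 11 mod 2 = 1, so hand = R
Throw height = pattern[11 mod 4] = pattern[3] = 9
Lands at beat 11+9=20, 20 mod 2 = 0, so catch hand = L

Answer: R 9 L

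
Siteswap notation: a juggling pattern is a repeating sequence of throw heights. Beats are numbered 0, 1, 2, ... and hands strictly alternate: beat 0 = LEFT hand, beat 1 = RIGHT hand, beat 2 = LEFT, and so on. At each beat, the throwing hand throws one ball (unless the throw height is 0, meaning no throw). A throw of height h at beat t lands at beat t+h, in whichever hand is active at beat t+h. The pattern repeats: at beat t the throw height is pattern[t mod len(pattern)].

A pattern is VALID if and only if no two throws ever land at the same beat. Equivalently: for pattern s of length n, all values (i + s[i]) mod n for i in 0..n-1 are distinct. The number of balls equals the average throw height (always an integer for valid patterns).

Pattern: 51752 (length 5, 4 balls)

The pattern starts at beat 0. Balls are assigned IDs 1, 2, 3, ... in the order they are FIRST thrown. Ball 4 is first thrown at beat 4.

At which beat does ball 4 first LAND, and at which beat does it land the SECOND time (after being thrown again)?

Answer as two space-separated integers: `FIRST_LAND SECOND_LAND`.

Beat 0 (L): throw ball1 h=5 -> lands@5:R; in-air after throw: [b1@5:R]
Beat 1 (R): throw ball2 h=1 -> lands@2:L; in-air after throw: [b2@2:L b1@5:R]
Beat 2 (L): throw ball2 h=7 -> lands@9:R; in-air after throw: [b1@5:R b2@9:R]
Beat 3 (R): throw ball3 h=5 -> lands@8:L; in-air after throw: [b1@5:R b3@8:L b2@9:R]
Beat 4 (L): throw ball4 h=2 -> lands@6:L; in-air after throw: [b1@5:R b4@6:L b3@8:L b2@9:R]
Beat 5 (R): throw ball1 h=5 -> lands@10:L; in-air after throw: [b4@6:L b3@8:L b2@9:R b1@10:L]
Beat 6 (L): throw ball4 h=1 -> lands@7:R; in-air after throw: [b4@7:R b3@8:L b2@9:R b1@10:L]
Beat 7 (R): throw ball4 h=7 -> lands@14:L; in-air after throw: [b3@8:L b2@9:R b1@10:L b4@14:L]
Ball 4: thrown@4 h=2 -> first land @6; rethrown@6 h=1 -> second land @7

Answer: 6 7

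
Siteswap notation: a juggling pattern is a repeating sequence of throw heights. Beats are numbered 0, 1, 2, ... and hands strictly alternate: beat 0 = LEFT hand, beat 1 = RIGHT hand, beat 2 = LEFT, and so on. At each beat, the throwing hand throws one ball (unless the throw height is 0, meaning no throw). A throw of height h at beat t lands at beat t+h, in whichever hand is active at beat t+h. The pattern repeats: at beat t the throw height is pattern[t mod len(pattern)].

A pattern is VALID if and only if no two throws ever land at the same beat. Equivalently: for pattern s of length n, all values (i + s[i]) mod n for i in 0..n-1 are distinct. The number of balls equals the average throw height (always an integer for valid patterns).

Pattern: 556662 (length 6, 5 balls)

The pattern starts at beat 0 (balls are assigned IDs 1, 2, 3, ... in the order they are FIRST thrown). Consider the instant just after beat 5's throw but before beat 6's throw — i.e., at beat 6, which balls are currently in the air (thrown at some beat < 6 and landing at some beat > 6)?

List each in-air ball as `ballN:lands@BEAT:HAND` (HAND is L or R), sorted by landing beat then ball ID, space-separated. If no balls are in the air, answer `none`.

Beat 0 (L): throw ball1 h=5 -> lands@5:R; in-air after throw: [b1@5:R]
Beat 1 (R): throw ball2 h=5 -> lands@6:L; in-air after throw: [b1@5:R b2@6:L]
Beat 2 (L): throw ball3 h=6 -> lands@8:L; in-air after throw: [b1@5:R b2@6:L b3@8:L]
Beat 3 (R): throw ball4 h=6 -> lands@9:R; in-air after throw: [b1@5:R b2@6:L b3@8:L b4@9:R]
Beat 4 (L): throw ball5 h=6 -> lands@10:L; in-air after throw: [b1@5:R b2@6:L b3@8:L b4@9:R b5@10:L]
Beat 5 (R): throw ball1 h=2 -> lands@7:R; in-air after throw: [b2@6:L b1@7:R b3@8:L b4@9:R b5@10:L]
Beat 6 (L): throw ball2 h=5 -> lands@11:R; in-air after throw: [b1@7:R b3@8:L b4@9:R b5@10:L b2@11:R]

Answer: ball1:lands@7:R ball3:lands@8:L ball4:lands@9:R ball5:lands@10:L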